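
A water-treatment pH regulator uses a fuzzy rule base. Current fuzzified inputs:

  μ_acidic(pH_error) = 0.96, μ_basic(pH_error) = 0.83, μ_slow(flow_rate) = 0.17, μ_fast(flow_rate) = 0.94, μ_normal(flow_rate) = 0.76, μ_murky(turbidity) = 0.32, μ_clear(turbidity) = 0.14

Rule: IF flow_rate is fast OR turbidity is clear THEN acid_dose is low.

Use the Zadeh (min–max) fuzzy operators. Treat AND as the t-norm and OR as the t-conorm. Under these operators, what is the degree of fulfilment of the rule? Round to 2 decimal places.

0.94

firing strength: fast=0.94, clear=0.14; OR[max(a, b)] → w = 0.94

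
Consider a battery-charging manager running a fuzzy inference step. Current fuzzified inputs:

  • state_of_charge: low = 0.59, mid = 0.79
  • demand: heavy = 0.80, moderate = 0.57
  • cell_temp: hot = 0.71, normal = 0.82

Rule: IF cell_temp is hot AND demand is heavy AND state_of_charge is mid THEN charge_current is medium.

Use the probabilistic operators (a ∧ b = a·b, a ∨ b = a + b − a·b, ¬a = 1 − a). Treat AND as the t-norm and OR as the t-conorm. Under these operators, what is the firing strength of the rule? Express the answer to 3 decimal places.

0.449

firing strength: hot=0.71, heavy=0.80, mid=0.79; AND[a·b] → w = 0.4487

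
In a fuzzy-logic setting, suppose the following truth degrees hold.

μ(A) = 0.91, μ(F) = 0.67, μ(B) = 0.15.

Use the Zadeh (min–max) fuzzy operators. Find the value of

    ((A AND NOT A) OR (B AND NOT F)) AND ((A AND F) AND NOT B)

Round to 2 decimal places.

0.15

NOT A = 1 − 0.91 = 0.09
A AND NOT A = min(a, b) on (0.91, 0.09) = 0.09
NOT F = 1 − 0.67 = 0.33
B AND NOT F = min(a, b) on (0.15, 0.33) = 0.15
(A AND NOT A) OR (B AND NOT F) = max(a, b) on (0.09, 0.15) = 0.15
A AND F = min(a, b) on (0.91, 0.67) = 0.67
NOT B = 1 − 0.15 = 0.85
(A AND F) AND NOT B = min(a, b) on (0.67, 0.85) = 0.67
((A AND NOT A) OR (B AND NOT F)) AND ((A AND F) AND NOT B) = min(a, b) on (0.15, 0.67) = 0.15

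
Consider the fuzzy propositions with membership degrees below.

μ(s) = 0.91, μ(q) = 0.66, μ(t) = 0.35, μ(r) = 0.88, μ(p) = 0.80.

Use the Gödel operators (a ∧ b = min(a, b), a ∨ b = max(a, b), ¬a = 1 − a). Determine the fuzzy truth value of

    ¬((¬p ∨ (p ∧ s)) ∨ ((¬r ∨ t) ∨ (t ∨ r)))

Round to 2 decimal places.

¬p = 1 − 0.80 = 0.20
p ∧ s = min(a, b) on (0.80, 0.91) = 0.80
¬p ∨ (p ∧ s) = max(a, b) on (0.20, 0.80) = 0.80
¬r = 1 − 0.88 = 0.12
¬r ∨ t = max(a, b) on (0.12, 0.35) = 0.35
t ∨ r = max(a, b) on (0.35, 0.88) = 0.88
(¬r ∨ t) ∨ (t ∨ r) = max(a, b) on (0.35, 0.88) = 0.88
(¬p ∨ (p ∧ s)) ∨ ((¬r ∨ t) ∨ (t ∨ r)) = max(a, b) on (0.80, 0.88) = 0.88
¬((¬p ∨ (p ∧ s)) ∨ ((¬r ∨ t) ∨ (t ∨ r))) = 1 − 0.88 = 0.12

0.12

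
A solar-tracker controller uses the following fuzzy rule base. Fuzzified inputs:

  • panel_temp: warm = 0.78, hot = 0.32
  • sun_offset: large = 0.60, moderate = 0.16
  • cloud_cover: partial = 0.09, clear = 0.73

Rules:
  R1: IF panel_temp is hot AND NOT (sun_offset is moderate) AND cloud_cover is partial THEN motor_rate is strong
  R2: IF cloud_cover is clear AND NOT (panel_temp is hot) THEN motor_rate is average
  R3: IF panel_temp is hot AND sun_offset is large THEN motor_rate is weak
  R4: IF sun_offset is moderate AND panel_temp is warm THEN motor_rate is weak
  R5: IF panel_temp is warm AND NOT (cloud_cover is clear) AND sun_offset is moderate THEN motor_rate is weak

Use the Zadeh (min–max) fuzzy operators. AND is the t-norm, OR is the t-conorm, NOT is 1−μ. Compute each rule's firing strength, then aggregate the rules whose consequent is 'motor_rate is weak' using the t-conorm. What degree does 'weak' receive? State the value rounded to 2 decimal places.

R1: hot=0.32, ¬moderate=1−0.16=0.84, partial=0.09; AND[min(a, b)] → w = 0.09
R2: clear=0.73, ¬hot=1−0.32=0.68; AND[min(a, b)] → w = 0.68
R3: hot=0.32, large=0.60; AND[min(a, b)] → w = 0.32
R4: moderate=0.16, warm=0.78; AND[min(a, b)] → w = 0.16
R5: warm=0.78, ¬clear=1−0.73=0.27, moderate=0.16; AND[min(a, b)] → w = 0.16
Rules with consequent 'weak': {R3, R4, R5} → strengths 0.32, 0.16, 0.16
Aggregate via t-conorm [max(a, b)]: 0.32

0.32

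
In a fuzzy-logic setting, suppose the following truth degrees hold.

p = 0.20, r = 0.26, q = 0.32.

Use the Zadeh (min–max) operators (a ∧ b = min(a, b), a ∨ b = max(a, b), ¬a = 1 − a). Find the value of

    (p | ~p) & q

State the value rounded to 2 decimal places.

0.32

~p = 1 − 0.20 = 0.80
p | ~p = max(a, b) on (0.20, 0.80) = 0.80
(p | ~p) & q = min(a, b) on (0.80, 0.32) = 0.32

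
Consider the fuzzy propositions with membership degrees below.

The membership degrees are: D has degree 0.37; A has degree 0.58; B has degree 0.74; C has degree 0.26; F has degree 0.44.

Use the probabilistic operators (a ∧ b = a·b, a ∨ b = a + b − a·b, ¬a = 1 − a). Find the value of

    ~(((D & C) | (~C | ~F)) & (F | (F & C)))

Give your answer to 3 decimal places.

D & C = a·b on (0.3700, 0.2600) = 0.0962
~C = 1 − 0.2600 = 0.7400
~F = 1 − 0.4400 = 0.5600
~C | ~F = a + b − a·b on (0.7400, 0.5600) = 0.8856
(D & C) | (~C | ~F) = a + b − a·b on (0.0962, 0.8856) = 0.8966
F & C = a·b on (0.4400, 0.2600) = 0.1144
F | (F & C) = a + b − a·b on (0.4400, 0.1144) = 0.5041
((D & C) | (~C | ~F)) & (F | (F & C)) = a·b on (0.8966, 0.5041) = 0.4519
~(((D & C) | (~C | ~F)) & (F | (F & C))) = 1 − 0.4519 = 0.5481

0.548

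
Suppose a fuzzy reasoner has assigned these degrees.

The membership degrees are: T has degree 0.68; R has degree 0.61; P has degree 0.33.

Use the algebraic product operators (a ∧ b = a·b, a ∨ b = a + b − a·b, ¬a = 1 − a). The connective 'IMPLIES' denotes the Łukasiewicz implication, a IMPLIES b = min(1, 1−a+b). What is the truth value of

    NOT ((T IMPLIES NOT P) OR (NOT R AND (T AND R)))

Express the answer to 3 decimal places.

NOT P = 1 − 0.3300 = 0.6700
T IMPLIES NOT P  [Łukasiewicz: min(1, 1−a+b)] with a=0.6800, b=0.6700 → 0.9900
NOT R = 1 − 0.6100 = 0.3900
T AND R = a·b on (0.6800, 0.6100) = 0.4148
NOT R AND (T AND R) = a·b on (0.3900, 0.4148) = 0.1618
(T IMPLIES NOT P) OR (NOT R AND (T AND R)) = a + b − a·b on (0.9900, 0.1618) = 0.9916
NOT ((T IMPLIES NOT P) OR (NOT R AND (T AND R))) = 1 − 0.9916 = 0.0084

0.008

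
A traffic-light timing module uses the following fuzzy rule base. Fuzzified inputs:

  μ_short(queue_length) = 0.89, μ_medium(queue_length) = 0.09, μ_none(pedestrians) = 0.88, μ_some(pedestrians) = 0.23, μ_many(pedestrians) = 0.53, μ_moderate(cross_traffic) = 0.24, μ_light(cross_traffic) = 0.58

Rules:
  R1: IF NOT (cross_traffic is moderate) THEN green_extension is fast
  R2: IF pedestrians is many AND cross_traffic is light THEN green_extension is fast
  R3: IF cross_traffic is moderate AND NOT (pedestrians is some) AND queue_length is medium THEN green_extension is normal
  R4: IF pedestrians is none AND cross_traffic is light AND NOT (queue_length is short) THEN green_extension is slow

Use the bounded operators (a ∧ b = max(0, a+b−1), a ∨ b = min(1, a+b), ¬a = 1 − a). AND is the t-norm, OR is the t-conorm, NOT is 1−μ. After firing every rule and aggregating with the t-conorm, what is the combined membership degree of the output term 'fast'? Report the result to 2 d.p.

0.87

R1: ¬moderate=1−0.24=0.76 → w = 0.76
R2: many=0.53, light=0.58; AND[max(0, a+b−1)] → w = 0.11
R3: moderate=0.24, ¬some=1−0.23=0.77, medium=0.09; AND[max(0, a+b−1)] → w = 0.00
R4: none=0.88, light=0.58, ¬short=1−0.89=0.11; AND[max(0, a+b−1)] → w = 0.00
Rules with consequent 'fast': {R1, R2} → strengths 0.76, 0.11
Aggregate via t-conorm [min(1, a+b)]: 0.87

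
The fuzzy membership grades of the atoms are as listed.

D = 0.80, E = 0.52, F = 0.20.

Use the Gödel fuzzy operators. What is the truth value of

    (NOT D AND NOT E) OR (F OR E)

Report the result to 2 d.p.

NOT D = 1 − 0.80 = 0.20
NOT E = 1 − 0.52 = 0.48
NOT D AND NOT E = min(a, b) on (0.20, 0.48) = 0.20
F OR E = max(a, b) on (0.20, 0.52) = 0.52
(NOT D AND NOT E) OR (F OR E) = max(a, b) on (0.20, 0.52) = 0.52

0.52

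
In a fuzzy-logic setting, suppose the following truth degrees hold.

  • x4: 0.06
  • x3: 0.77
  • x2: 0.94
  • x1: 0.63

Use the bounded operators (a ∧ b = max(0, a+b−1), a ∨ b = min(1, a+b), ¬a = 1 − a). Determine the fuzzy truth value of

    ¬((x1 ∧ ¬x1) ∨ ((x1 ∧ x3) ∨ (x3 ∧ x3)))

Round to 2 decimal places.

0.06

¬x1 = 1 − 0.63 = 0.37
x1 ∧ ¬x1 = max(0, a+b−1) on (0.63, 0.37) = 0.00
x1 ∧ x3 = max(0, a+b−1) on (0.63, 0.77) = 0.40
x3 ∧ x3 = max(0, a+b−1) on (0.77, 0.77) = 0.54
(x1 ∧ x3) ∨ (x3 ∧ x3) = min(1, a+b) on (0.40, 0.54) = 0.94
(x1 ∧ ¬x1) ∨ ((x1 ∧ x3) ∨ (x3 ∧ x3)) = min(1, a+b) on (0.00, 0.94) = 0.94
¬((x1 ∧ ¬x1) ∨ ((x1 ∧ x3) ∨ (x3 ∧ x3))) = 1 − 0.94 = 0.06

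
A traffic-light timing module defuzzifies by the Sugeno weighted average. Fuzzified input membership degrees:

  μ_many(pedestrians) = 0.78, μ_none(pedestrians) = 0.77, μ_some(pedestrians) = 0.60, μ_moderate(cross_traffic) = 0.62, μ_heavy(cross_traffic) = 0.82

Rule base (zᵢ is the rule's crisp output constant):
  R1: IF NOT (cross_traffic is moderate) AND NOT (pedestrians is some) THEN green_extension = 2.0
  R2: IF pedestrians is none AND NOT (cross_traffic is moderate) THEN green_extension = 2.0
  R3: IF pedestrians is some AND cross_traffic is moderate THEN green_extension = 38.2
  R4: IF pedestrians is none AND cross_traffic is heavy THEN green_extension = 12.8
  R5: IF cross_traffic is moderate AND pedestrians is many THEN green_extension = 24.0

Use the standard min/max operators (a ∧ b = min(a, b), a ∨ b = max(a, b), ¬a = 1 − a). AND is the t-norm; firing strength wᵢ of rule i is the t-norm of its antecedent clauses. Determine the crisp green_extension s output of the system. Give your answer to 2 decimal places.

17.88

R1 (z=2.0): ¬moderate=1−0.62=0.38, ¬some=1−0.60=0.40; AND[min(a, b)] → w = 0.38
R2 (z=2.0): none=0.77, ¬moderate=1−0.62=0.38; AND[min(a, b)] → w = 0.38
R3 (z=38.2): some=0.60, moderate=0.62; AND[min(a, b)] → w = 0.60
R4 (z=12.8): none=0.77, heavy=0.82; AND[min(a, b)] → w = 0.77
R5 (z=24.0): moderate=0.62, many=0.78; AND[min(a, b)] → w = 0.62
Weighted average = (0.38·2.0 + 0.38·2.0 + 0.60·38.2 + 0.77·12.8 + 0.62·24.0) / (0.38 + 0.38 + 0.60 + 0.77 + 0.62)
  = 49.1760 / 2.7500 = 17.88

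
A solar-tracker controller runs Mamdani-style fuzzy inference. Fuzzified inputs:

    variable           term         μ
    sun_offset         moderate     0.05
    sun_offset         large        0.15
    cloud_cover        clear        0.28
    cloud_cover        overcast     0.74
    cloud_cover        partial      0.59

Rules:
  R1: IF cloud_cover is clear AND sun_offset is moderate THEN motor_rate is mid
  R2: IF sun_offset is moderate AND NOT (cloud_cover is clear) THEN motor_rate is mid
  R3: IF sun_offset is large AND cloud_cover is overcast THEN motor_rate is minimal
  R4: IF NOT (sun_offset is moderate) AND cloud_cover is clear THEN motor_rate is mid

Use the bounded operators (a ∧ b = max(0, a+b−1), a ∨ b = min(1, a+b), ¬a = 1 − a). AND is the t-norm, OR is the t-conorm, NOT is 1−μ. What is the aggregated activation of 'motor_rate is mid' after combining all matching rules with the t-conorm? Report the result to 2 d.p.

R1: clear=0.28, moderate=0.05; AND[max(0, a+b−1)] → w = 0.00
R2: moderate=0.05, ¬clear=1−0.28=0.72; AND[max(0, a+b−1)] → w = 0.00
R3: large=0.15, overcast=0.74; AND[max(0, a+b−1)] → w = 0.00
R4: ¬moderate=1−0.05=0.95, clear=0.28; AND[max(0, a+b−1)] → w = 0.23
Rules with consequent 'mid': {R1, R2, R4} → strengths 0.00, 0.00, 0.23
Aggregate via t-conorm [min(1, a+b)]: 0.23

0.23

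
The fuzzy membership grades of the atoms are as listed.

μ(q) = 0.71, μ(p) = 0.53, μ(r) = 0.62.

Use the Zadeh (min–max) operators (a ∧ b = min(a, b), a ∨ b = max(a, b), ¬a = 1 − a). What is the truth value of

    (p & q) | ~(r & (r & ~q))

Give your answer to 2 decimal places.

p & q = min(a, b) on (0.53, 0.71) = 0.53
~q = 1 − 0.71 = 0.29
r & ~q = min(a, b) on (0.62, 0.29) = 0.29
r & (r & ~q) = min(a, b) on (0.62, 0.29) = 0.29
~(r & (r & ~q)) = 1 − 0.29 = 0.71
(p & q) | ~(r & (r & ~q)) = max(a, b) on (0.53, 0.71) = 0.71

0.71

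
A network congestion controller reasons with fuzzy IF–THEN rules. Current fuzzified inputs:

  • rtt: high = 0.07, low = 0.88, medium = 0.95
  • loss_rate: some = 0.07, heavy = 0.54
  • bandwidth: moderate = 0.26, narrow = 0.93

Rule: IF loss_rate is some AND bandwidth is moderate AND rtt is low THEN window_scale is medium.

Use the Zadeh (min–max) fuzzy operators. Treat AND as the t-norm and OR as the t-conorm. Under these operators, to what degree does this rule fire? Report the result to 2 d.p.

firing strength: some=0.07, moderate=0.26, low=0.88; AND[min(a, b)] → w = 0.07

0.07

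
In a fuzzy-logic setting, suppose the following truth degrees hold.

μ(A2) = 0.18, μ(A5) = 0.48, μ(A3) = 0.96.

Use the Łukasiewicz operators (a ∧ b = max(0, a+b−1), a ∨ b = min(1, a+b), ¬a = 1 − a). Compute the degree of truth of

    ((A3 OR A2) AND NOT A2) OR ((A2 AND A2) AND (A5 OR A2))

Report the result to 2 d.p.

A3 OR A2 = min(1, a+b) on (0.96, 0.18) = 1.00
NOT A2 = 1 − 0.18 = 0.82
(A3 OR A2) AND NOT A2 = max(0, a+b−1) on (1.00, 0.82) = 0.82
A2 AND A2 = max(0, a+b−1) on (0.18, 0.18) = 0.00
A5 OR A2 = min(1, a+b) on (0.48, 0.18) = 0.66
(A2 AND A2) AND (A5 OR A2) = max(0, a+b−1) on (0.00, 0.66) = 0.00
((A3 OR A2) AND NOT A2) OR ((A2 AND A2) AND (A5 OR A2)) = min(1, a+b) on (0.82, 0.00) = 0.82

0.82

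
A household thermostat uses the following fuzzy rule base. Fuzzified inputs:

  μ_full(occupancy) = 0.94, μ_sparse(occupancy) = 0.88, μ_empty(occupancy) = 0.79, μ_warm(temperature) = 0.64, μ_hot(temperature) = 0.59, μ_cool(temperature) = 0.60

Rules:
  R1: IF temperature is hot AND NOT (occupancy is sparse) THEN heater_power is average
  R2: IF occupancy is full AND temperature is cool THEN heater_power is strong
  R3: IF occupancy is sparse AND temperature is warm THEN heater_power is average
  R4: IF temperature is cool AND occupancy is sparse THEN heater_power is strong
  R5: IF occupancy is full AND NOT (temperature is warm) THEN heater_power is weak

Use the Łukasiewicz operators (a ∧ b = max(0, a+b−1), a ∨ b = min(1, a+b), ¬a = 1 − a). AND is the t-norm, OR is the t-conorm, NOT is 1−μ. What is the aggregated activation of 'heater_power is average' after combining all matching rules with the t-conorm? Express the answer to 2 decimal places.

0.52

R1: hot=0.59, ¬sparse=1−0.88=0.12; AND[max(0, a+b−1)] → w = 0.00
R2: full=0.94, cool=0.60; AND[max(0, a+b−1)] → w = 0.54
R3: sparse=0.88, warm=0.64; AND[max(0, a+b−1)] → w = 0.52
R4: cool=0.60, sparse=0.88; AND[max(0, a+b−1)] → w = 0.48
R5: full=0.94, ¬warm=1−0.64=0.36; AND[max(0, a+b−1)] → w = 0.30
Rules with consequent 'average': {R1, R3} → strengths 0.00, 0.52
Aggregate via t-conorm [min(1, a+b)]: 0.52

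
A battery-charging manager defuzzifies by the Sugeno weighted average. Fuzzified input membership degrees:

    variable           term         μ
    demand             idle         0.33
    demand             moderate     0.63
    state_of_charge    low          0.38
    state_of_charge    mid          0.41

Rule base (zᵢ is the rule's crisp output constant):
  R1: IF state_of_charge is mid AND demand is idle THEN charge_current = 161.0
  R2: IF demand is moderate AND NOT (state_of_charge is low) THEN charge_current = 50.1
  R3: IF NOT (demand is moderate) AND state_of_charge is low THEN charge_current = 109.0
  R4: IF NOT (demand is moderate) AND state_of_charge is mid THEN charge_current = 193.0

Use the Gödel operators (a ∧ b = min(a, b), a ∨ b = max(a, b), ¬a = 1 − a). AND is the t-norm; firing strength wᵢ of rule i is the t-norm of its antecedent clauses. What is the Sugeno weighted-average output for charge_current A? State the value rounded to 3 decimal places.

R1 (z=161.0): mid=0.41, idle=0.33; AND[min(a, b)] → w = 0.33
R2 (z=50.1): moderate=0.63, ¬low=1−0.38=0.62; AND[min(a, b)] → w = 0.62
R3 (z=109.0): ¬moderate=1−0.63=0.37, low=0.38; AND[min(a, b)] → w = 0.37
R4 (z=193.0): ¬moderate=1−0.63=0.37, mid=0.41; AND[min(a, b)] → w = 0.37
Weighted average = (0.33·161.0 + 0.62·50.1 + 0.37·109.0 + 0.37·193.0) / (0.33 + 0.62 + 0.37 + 0.37)
  = 195.9320 / 1.6900 = 115.936

115.936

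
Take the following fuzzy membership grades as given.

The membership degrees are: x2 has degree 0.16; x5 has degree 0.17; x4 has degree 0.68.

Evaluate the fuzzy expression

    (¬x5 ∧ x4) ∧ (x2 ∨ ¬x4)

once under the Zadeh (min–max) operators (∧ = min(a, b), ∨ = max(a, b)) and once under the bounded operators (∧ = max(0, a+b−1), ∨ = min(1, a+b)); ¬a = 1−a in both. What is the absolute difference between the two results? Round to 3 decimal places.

Under Zadeh (min–max):
  ¬x5 = 1 − 0.17 = 0.83
  ¬x5 ∧ x4 = min(a, b) on (0.83, 0.68) = 0.68
  ¬x4 = 1 − 0.68 = 0.32
  x2 ∨ ¬x4 = max(a, b) on (0.16, 0.32) = 0.32
  (¬x5 ∧ x4) ∧ (x2 ∨ ¬x4) = min(a, b) on (0.68, 0.32) = 0.32
  → value = 0.3200
Under bounded:
  ¬x5 = 1 − 0.17 = 0.83
  ¬x5 ∧ x4 = max(0, a+b−1) on (0.83, 0.68) = 0.51
  ¬x4 = 1 − 0.68 = 0.32
  x2 ∨ ¬x4 = min(1, a+b) on (0.16, 0.32) = 0.48
  (¬x5 ∧ x4) ∧ (x2 ∨ ¬x4) = max(0, a+b−1) on (0.51, 0.48) = 0.00
  → value = 0.0000
|0.3200 − 0.0000| = 0.320

0.320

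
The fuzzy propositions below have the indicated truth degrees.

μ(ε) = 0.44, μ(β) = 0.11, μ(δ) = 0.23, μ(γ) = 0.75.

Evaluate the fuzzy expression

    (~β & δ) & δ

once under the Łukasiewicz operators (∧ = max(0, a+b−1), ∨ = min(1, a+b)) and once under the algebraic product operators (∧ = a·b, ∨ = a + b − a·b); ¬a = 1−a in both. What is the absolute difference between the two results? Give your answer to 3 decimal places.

0.047

Under Łukasiewicz:
  ~β = 1 − 0.11 = 0.89
  ~β & δ = max(0, a+b−1) on (0.89, 0.23) = 0.12
  (~β & δ) & δ = max(0, a+b−1) on (0.12, 0.23) = 0.00
  → value = 0.0000
Under algebraic product:
  ~β = 1 − 0.1100 = 0.8900
  ~β & δ = a·b on (0.8900, 0.2300) = 0.2047
  (~β & δ) & δ = a·b on (0.2047, 0.2300) = 0.0471
  → value = 0.0471
|0.0000 − 0.0471| = 0.047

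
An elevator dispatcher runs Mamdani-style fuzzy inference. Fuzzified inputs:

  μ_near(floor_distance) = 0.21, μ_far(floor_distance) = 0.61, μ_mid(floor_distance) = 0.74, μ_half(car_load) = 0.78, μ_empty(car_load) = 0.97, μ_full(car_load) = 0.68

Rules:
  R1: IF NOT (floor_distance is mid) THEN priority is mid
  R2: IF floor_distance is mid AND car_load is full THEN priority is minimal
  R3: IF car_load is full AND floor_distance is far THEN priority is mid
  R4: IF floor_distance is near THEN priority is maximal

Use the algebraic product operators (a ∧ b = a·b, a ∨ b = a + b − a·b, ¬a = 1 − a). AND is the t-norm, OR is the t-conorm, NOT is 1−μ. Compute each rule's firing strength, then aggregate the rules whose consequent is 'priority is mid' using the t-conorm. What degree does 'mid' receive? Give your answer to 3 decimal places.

0.567

R1: ¬mid=1−0.74=0.26 → w = 0.2600
R2: mid=0.74, full=0.68; AND[a·b] → w = 0.5032
R3: full=0.68, far=0.61; AND[a·b] → w = 0.4148
R4: near=0.21 → w = 0.2100
Rules with consequent 'mid': {R1, R3} → strengths 0.2600, 0.4148
Aggregate via t-conorm [a + b − a·b]: 0.5670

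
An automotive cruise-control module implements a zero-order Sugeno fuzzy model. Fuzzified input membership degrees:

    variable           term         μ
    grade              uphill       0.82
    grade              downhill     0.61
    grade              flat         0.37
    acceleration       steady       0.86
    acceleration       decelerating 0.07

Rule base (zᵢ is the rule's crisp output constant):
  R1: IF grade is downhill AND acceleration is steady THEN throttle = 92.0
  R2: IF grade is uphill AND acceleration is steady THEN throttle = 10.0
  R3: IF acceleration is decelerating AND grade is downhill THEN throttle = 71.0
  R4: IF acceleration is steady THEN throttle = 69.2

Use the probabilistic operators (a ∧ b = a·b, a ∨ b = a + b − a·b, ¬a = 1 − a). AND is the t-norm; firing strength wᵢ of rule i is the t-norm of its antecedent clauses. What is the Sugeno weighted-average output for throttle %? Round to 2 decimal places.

R1 (z=92.0): downhill=0.61, steady=0.86; AND[a·b] → w = 0.5246
R2 (z=10.0): uphill=0.82, steady=0.86; AND[a·b] → w = 0.7052
R3 (z=71.0): decelerating=0.07, downhill=0.61; AND[a·b] → w = 0.0427
R4 (z=69.2): steady=0.86 → w = 0.8600
Weighted average = (0.5246·92.0 + 0.7052·10.0 + 0.0427·71.0 + 0.8600·69.2) / (0.5246 + 0.7052 + 0.0427 + 0.8600)
  = 117.8589 / 2.1325 = 55.27

55.27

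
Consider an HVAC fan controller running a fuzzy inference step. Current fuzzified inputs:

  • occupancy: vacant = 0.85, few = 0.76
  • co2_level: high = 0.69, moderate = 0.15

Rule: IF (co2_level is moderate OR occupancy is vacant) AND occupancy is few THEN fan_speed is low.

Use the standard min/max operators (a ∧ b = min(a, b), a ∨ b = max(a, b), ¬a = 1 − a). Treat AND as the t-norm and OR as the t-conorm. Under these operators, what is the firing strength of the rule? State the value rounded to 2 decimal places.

firing strength: (moderate=0.15 OR vacant=0.85) = 0.85; AND[min(a, b)] with few=0.76 → w = 0.76

0.76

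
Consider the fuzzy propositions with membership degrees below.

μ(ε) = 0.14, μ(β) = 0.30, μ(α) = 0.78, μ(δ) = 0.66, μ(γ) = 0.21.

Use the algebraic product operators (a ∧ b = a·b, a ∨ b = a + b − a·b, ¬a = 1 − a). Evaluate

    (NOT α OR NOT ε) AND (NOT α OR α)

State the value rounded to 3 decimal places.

NOT α = 1 − 0.7800 = 0.2200
NOT ε = 1 − 0.1400 = 0.8600
NOT α OR NOT ε = a + b − a·b on (0.2200, 0.8600) = 0.8908
NOT α = 1 − 0.7800 = 0.2200
NOT α OR α = a + b − a·b on (0.2200, 0.7800) = 0.8284
(NOT α OR NOT ε) AND (NOT α OR α) = a·b on (0.8908, 0.8284) = 0.7379

0.738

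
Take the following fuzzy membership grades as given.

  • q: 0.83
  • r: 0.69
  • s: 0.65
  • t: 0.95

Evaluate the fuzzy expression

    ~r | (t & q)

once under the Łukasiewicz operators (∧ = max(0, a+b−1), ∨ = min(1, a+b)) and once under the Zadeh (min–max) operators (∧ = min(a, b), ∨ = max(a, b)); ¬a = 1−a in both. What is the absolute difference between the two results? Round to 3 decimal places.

Under Łukasiewicz:
  ~r = 1 − 0.69 = 0.31
  t & q = max(0, a+b−1) on (0.95, 0.83) = 0.78
  ~r | (t & q) = min(1, a+b) on (0.31, 0.78) = 1.00
  → value = 1.0000
Under Zadeh (min–max):
  ~r = 1 − 0.69 = 0.31
  t & q = min(a, b) on (0.95, 0.83) = 0.83
  ~r | (t & q) = max(a, b) on (0.31, 0.83) = 0.83
  → value = 0.8300
|1.0000 − 0.8300| = 0.170

0.170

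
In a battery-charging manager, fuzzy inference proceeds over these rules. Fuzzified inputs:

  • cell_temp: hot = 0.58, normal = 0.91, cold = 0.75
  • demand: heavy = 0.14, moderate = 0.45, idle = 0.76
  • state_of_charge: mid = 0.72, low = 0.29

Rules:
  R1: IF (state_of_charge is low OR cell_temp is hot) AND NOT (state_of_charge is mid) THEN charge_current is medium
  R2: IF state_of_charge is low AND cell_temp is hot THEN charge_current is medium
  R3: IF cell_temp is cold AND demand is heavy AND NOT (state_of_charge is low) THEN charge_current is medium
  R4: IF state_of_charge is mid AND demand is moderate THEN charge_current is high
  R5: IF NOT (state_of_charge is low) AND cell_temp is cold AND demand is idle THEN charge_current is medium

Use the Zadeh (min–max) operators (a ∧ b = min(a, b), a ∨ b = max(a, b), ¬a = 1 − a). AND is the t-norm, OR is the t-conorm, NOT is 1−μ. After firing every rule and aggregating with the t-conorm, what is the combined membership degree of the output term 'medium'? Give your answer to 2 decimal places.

0.71

R1: (low=0.29 OR hot=0.58) = 0.58; AND[min(a, b)] with ¬mid=1−0.72=0.28 → w = 0.28
R2: low=0.29, hot=0.58; AND[min(a, b)] → w = 0.29
R3: cold=0.75, heavy=0.14, ¬low=1−0.29=0.71; AND[min(a, b)] → w = 0.14
R4: mid=0.72, moderate=0.45; AND[min(a, b)] → w = 0.45
R5: ¬low=1−0.29=0.71, cold=0.75, idle=0.76; AND[min(a, b)] → w = 0.71
Rules with consequent 'medium': {R1, R2, R3, R5} → strengths 0.28, 0.29, 0.14, 0.71
Aggregate via t-conorm [max(a, b)]: 0.71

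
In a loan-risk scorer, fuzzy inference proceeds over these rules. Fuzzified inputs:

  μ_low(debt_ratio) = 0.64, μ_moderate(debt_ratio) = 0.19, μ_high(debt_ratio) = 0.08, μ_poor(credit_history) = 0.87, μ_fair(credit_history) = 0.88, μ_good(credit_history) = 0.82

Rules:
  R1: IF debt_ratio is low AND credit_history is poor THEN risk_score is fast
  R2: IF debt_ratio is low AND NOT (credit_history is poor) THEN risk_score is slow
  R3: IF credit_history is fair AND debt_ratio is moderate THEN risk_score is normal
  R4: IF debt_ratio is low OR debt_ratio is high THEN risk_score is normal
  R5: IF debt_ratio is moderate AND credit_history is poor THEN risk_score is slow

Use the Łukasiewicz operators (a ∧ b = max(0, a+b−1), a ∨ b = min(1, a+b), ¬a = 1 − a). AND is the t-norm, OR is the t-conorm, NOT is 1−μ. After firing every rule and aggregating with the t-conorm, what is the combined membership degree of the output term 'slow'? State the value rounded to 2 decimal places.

R1: low=0.64, poor=0.87; AND[max(0, a+b−1)] → w = 0.51
R2: low=0.64, ¬poor=1−0.87=0.13; AND[max(0, a+b−1)] → w = 0.00
R3: fair=0.88, moderate=0.19; AND[max(0, a+b−1)] → w = 0.07
R4: low=0.64, high=0.08; OR[min(1, a+b)] → w = 0.72
R5: moderate=0.19, poor=0.87; AND[max(0, a+b−1)] → w = 0.06
Rules with consequent 'slow': {R2, R5} → strengths 0.00, 0.06
Aggregate via t-conorm [min(1, a+b)]: 0.06

0.06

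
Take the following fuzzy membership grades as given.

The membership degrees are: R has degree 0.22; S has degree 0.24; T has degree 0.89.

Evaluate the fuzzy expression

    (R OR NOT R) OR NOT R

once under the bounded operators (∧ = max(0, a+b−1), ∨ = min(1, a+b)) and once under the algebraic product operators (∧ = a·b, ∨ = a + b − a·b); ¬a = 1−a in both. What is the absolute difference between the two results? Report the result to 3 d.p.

0.038

Under bounded:
  NOT R = 1 − 0.22 = 0.78
  R OR NOT R = min(1, a+b) on (0.22, 0.78) = 1.00
  NOT R = 1 − 0.22 = 0.78
  (R OR NOT R) OR NOT R = min(1, a+b) on (1.00, 0.78) = 1.00
  → value = 1.0000
Under algebraic product:
  NOT R = 1 − 0.2200 = 0.7800
  R OR NOT R = a + b − a·b on (0.2200, 0.7800) = 0.8284
  NOT R = 1 − 0.2200 = 0.7800
  (R OR NOT R) OR NOT R = a + b − a·b on (0.8284, 0.7800) = 0.9622
  → value = 0.9622
|1.0000 − 0.9622| = 0.038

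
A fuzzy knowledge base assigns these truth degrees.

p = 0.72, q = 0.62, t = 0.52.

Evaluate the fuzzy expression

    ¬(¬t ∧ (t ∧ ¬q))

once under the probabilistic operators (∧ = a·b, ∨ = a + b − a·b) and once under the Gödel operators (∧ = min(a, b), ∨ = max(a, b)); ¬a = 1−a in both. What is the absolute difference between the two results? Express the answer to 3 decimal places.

0.285

Under probabilistic:
  ¬t = 1 − 0.5200 = 0.4800
  ¬q = 1 − 0.6200 = 0.3800
  t ∧ ¬q = a·b on (0.5200, 0.3800) = 0.1976
  ¬t ∧ (t ∧ ¬q) = a·b on (0.4800, 0.1976) = 0.0948
  ¬(¬t ∧ (t ∧ ¬q)) = 1 − 0.0948 = 0.9052
  → value = 0.9052
Under Gödel:
  ¬t = 1 − 0.52 = 0.48
  ¬q = 1 − 0.62 = 0.38
  t ∧ ¬q = min(a, b) on (0.52, 0.38) = 0.38
  ¬t ∧ (t ∧ ¬q) = min(a, b) on (0.48, 0.38) = 0.38
  ¬(¬t ∧ (t ∧ ¬q)) = 1 − 0.38 = 0.62
  → value = 0.6200
|0.9052 − 0.6200| = 0.285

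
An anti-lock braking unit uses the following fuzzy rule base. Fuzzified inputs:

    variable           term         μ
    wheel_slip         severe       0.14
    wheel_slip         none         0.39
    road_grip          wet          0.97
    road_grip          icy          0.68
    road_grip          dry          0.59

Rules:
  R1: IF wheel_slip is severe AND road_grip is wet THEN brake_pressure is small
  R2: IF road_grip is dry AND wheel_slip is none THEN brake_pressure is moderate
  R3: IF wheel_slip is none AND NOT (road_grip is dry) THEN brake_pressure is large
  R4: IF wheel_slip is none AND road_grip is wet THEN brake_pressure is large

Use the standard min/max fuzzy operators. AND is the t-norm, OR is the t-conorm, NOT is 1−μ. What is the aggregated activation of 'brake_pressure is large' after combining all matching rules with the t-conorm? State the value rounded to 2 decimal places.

R1: severe=0.14, wet=0.97; AND[min(a, b)] → w = 0.14
R2: dry=0.59, none=0.39; AND[min(a, b)] → w = 0.39
R3: none=0.39, ¬dry=1−0.59=0.41; AND[min(a, b)] → w = 0.39
R4: none=0.39, wet=0.97; AND[min(a, b)] → w = 0.39
Rules with consequent 'large': {R3, R4} → strengths 0.39, 0.39
Aggregate via t-conorm [max(a, b)]: 0.39

0.39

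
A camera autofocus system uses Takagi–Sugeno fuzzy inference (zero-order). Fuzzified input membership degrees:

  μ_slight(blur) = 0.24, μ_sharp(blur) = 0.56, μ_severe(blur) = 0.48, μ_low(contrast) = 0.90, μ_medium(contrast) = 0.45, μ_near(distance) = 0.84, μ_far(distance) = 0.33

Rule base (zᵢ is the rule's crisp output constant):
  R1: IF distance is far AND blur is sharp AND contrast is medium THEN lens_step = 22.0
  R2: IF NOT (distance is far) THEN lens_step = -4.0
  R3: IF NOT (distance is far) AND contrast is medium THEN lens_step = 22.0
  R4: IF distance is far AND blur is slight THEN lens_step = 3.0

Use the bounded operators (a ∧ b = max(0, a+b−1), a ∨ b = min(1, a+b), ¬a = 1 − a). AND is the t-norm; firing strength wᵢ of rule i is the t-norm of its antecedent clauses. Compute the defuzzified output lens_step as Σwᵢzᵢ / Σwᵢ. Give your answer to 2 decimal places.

-0.05

R1 (z=22.0): far=0.33, sharp=0.56, medium=0.45; AND[max(0, a+b−1)] → w = 0.00
R2 (z=-4.0): ¬far=1−0.33=0.67 → w = 0.67
R3 (z=22.0): ¬far=1−0.33=0.67, medium=0.45; AND[max(0, a+b−1)] → w = 0.12
R4 (z=3.0): far=0.33, slight=0.24; AND[max(0, a+b−1)] → w = 0.00
Weighted average = (0.00·22.0 + 0.67·-4.0 + 0.12·22.0 + 0.00·3.0) / (0.00 + 0.67 + 0.12 + 0.00)
  = -0.0400 / 0.7900 = -0.05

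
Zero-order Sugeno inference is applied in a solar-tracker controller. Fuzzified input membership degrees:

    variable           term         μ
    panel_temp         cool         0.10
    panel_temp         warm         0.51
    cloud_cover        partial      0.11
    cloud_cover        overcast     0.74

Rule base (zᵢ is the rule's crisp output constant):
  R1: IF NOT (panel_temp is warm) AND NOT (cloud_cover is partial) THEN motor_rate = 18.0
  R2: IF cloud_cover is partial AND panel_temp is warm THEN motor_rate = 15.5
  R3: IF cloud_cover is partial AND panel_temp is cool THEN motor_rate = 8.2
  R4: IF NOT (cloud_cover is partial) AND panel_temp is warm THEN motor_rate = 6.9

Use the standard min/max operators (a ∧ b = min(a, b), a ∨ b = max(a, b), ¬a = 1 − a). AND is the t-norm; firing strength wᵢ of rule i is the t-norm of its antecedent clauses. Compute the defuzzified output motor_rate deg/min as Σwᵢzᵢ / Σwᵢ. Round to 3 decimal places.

R1 (z=18.0): ¬warm=1−0.51=0.49, ¬partial=1−0.11=0.89; AND[min(a, b)] → w = 0.49
R2 (z=15.5): partial=0.11, warm=0.51; AND[min(a, b)] → w = 0.11
R3 (z=8.2): partial=0.11, cool=0.10; AND[min(a, b)] → w = 0.10
R4 (z=6.9): ¬partial=1−0.11=0.89, warm=0.51; AND[min(a, b)] → w = 0.51
Weighted average = (0.49·18.0 + 0.11·15.5 + 0.10·8.2 + 0.51·6.9) / (0.49 + 0.11 + 0.10 + 0.51)
  = 14.8640 / 1.2100 = 12.284

12.284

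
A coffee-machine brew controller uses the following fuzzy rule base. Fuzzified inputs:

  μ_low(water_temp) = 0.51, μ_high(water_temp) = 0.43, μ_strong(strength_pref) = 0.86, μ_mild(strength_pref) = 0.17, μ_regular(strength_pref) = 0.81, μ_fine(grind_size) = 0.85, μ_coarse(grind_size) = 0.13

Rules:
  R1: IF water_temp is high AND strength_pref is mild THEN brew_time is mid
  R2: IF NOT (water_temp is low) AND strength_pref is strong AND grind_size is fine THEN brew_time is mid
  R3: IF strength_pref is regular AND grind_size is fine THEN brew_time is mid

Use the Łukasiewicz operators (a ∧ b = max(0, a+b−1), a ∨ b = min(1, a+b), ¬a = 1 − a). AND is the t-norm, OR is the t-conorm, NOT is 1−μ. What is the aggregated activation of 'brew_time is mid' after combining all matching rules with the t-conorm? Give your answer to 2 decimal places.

0.86

R1: high=0.43, mild=0.17; AND[max(0, a+b−1)] → w = 0.00
R2: ¬low=1−0.51=0.49, strong=0.86, fine=0.85; AND[max(0, a+b−1)] → w = 0.20
R3: regular=0.81, fine=0.85; AND[max(0, a+b−1)] → w = 0.66
Rules with consequent 'mid': {R1, R2, R3} → strengths 0.00, 0.20, 0.66
Aggregate via t-conorm [min(1, a+b)]: 0.86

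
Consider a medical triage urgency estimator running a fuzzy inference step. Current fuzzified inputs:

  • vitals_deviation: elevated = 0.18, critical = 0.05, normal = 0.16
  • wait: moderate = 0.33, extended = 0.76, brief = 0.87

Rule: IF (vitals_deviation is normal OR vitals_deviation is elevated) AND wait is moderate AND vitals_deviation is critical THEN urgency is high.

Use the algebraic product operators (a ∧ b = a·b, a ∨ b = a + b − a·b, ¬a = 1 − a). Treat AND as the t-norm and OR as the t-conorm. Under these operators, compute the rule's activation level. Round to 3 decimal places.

0.005

firing strength: (normal=0.16 OR elevated=0.18) = 0.3112; AND[a·b] with moderate=0.33, critical=0.05 → w = 0.0051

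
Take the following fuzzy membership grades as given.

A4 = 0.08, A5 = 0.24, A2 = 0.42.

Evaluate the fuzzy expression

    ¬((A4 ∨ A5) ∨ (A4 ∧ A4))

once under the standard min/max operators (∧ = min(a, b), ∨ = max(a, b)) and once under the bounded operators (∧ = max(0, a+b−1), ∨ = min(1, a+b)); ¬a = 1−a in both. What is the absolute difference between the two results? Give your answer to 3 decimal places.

0.080

Under standard min/max:
  A4 ∨ A5 = max(a, b) on (0.08, 0.24) = 0.24
  A4 ∧ A4 = min(a, b) on (0.08, 0.08) = 0.08
  (A4 ∨ A5) ∨ (A4 ∧ A4) = max(a, b) on (0.24, 0.08) = 0.24
  ¬((A4 ∨ A5) ∨ (A4 ∧ A4)) = 1 − 0.24 = 0.76
  → value = 0.7600
Under bounded:
  A4 ∨ A5 = min(1, a+b) on (0.08, 0.24) = 0.32
  A4 ∧ A4 = max(0, a+b−1) on (0.08, 0.08) = 0.00
  (A4 ∨ A5) ∨ (A4 ∧ A4) = min(1, a+b) on (0.32, 0.00) = 0.32
  ¬((A4 ∨ A5) ∨ (A4 ∧ A4)) = 1 − 0.32 = 0.68
  → value = 0.6800
|0.7600 − 0.6800| = 0.080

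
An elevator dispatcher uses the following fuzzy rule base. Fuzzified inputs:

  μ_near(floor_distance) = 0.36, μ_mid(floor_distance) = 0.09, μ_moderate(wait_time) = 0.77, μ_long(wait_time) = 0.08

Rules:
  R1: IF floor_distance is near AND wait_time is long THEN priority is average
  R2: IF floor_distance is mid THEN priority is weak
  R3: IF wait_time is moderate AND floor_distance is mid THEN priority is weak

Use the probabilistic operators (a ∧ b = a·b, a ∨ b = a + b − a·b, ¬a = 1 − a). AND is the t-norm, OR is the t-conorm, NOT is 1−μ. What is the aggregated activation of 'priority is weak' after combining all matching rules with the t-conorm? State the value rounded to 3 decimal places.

R1: near=0.36, long=0.08; AND[a·b] → w = 0.0288
R2: mid=0.09 → w = 0.0900
R3: moderate=0.77, mid=0.09; AND[a·b] → w = 0.0693
Rules with consequent 'weak': {R2, R3} → strengths 0.0900, 0.0693
Aggregate via t-conorm [a + b − a·b]: 0.1531

0.153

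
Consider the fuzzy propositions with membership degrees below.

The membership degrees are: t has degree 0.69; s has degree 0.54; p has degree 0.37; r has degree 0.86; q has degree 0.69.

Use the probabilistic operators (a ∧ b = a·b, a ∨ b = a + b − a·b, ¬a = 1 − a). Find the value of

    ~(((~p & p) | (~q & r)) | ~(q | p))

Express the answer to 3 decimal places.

0.453

~p = 1 − 0.3700 = 0.6300
~p & p = a·b on (0.6300, 0.3700) = 0.2331
~q = 1 − 0.6900 = 0.3100
~q & r = a·b on (0.3100, 0.8600) = 0.2666
(~p & p) | (~q & r) = a + b − a·b on (0.2331, 0.2666) = 0.4376
q | p = a + b − a·b on (0.6900, 0.3700) = 0.8047
~(q | p) = 1 − 0.8047 = 0.1953
((~p & p) | (~q & r)) | ~(q | p) = a + b − a·b on (0.4376, 0.1953) = 0.5474
~(((~p & p) | (~q & r)) | ~(q | p)) = 1 − 0.5474 = 0.4526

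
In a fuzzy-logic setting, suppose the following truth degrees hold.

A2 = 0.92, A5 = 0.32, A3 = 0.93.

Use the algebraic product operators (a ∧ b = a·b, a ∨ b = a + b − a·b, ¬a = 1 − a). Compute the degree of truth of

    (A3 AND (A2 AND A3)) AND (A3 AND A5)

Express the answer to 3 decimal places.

0.237

A2 AND A3 = a·b on (0.9200, 0.9300) = 0.8556
A3 AND (A2 AND A3) = a·b on (0.9300, 0.8556) = 0.7957
A3 AND A5 = a·b on (0.9300, 0.3200) = 0.2976
(A3 AND (A2 AND A3)) AND (A3 AND A5) = a·b on (0.7957, 0.2976) = 0.2368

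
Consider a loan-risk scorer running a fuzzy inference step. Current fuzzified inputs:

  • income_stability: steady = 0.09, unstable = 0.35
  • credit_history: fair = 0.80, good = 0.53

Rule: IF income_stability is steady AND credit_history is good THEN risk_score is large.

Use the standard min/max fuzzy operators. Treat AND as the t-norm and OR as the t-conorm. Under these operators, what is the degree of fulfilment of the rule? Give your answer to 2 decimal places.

0.09

firing strength: steady=0.09, good=0.53; AND[min(a, b)] → w = 0.09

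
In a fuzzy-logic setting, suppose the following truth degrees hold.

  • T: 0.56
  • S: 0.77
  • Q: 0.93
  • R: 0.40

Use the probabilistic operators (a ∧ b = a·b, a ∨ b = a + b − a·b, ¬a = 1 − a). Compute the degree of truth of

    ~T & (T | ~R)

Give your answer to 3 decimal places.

~T = 1 − 0.5600 = 0.4400
~R = 1 − 0.4000 = 0.6000
T | ~R = a + b − a·b on (0.5600, 0.6000) = 0.8240
~T & (T | ~R) = a·b on (0.4400, 0.8240) = 0.3626

0.363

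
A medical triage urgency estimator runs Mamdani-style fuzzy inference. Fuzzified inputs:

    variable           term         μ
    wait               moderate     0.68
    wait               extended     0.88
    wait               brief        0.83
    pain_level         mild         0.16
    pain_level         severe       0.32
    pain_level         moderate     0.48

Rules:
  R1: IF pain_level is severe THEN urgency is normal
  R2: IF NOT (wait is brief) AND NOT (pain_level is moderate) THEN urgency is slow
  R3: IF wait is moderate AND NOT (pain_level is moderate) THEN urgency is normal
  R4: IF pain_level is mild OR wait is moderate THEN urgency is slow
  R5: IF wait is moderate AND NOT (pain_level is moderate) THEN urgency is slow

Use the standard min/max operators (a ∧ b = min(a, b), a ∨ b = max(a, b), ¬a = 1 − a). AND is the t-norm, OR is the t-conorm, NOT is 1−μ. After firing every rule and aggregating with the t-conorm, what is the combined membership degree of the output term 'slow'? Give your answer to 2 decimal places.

0.68

R1: severe=0.32 → w = 0.32
R2: ¬brief=1−0.83=0.17, ¬moderate=1−0.48=0.52; AND[min(a, b)] → w = 0.17
R3: moderate=0.68, ¬moderate=1−0.48=0.52; AND[min(a, b)] → w = 0.52
R4: mild=0.16, moderate=0.68; OR[max(a, b)] → w = 0.68
R5: moderate=0.68, ¬moderate=1−0.48=0.52; AND[min(a, b)] → w = 0.52
Rules with consequent 'slow': {R2, R4, R5} → strengths 0.17, 0.68, 0.52
Aggregate via t-conorm [max(a, b)]: 0.68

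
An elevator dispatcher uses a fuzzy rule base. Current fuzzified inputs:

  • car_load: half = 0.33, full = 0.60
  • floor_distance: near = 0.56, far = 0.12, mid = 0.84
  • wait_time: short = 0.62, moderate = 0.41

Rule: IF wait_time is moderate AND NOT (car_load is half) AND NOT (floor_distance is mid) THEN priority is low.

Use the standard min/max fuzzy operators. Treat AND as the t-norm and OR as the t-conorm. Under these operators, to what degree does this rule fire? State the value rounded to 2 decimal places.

0.16

firing strength: moderate=0.41, ¬half=1−0.33=0.67, ¬mid=1−0.84=0.16; AND[min(a, b)] → w = 0.16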